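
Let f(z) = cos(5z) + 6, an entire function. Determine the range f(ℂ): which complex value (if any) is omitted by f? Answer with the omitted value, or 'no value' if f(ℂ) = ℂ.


Little Picard bounds the complement of f(ℂ) to at most one point.
cos is entire and surjective onto ℂ: for every w ∈ ℂ, cos(ζ) = w has a solution ζ ∈ ℂ (e.g., via the complex inverse arccos). With ζ = 5z this gives z = ζ/(5). Then 1·cos(5z) takes every value in 1·ℂ = ℂ, and adding 6 is a bijection of ℂ. So f is surjective and omits no value. (Note: only on the real line is cos bounded by [−1, 1].)

Omitted value: no value.


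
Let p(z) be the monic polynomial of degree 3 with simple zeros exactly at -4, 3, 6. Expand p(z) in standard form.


The polynomial is p(z) = ∏_{α ∈ S} (z − α), where S = {-4, 3, 6}.
Expanding the product yields: p(z) = z^3 -5·z^2 -18·z + 72.
The resulting polynomial has degree 3 and real coefficients as required.

p(z) = z^3 -5·z^2 -18·z + 72.


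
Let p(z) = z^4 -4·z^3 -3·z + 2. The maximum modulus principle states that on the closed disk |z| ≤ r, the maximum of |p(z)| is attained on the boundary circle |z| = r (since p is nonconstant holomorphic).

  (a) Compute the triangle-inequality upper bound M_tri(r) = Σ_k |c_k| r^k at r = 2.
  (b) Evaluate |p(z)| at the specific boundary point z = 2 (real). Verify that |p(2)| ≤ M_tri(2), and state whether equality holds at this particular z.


Coefficients: c_0 = 2, c_1 = -3, c_2 = 0, c_3 = -4, c_4 = 1. Radius r = 2.
Part (a). Triangle bound: M_tri(r) = Σ_k |c_k| r^k
  = |2|·2^0 + |-3|·2^1 + |0|·2^2 + |-4|·2^3 + |1|·2^4
  = 2 + 6 + 0 + 32 + 16 = 56.
This bounds M(r) := max_{|z|=r} |p(z)| from above; equality holds iff all terms c_k z^k can be made to align in phase at a single z on |z|=r.
Part (b). At z = 2 (real, on the circle |z| = r):
  p(2) = (2)·2^0 + (-3)·2^1 + (0)·2^2 + (-4)·2^3 + (1)·2^4 = -20.
  |p(2)| = 20.
Check: |p(2)| = 20 ≤ 56 = M_tri(2). ✓ Equality does not hold at z = 2 (the coefficients have mixed signs, so the terms do not all align in phase there).

M_tri(2) = 56; |p(2)| = 20; equality at z=2: no.


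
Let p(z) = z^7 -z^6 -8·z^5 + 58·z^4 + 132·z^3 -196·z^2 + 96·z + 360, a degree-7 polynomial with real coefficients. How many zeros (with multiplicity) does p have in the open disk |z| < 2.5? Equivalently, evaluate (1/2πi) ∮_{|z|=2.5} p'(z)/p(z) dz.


The zeros of p are: (-3 + 1i), (-3 - 1i), -1, (1 + 1i), (1 - 1i), (3 + 3i), (3 - 3i).
Their magnitudes are: 3.162, 3.162, 1, 1.414, 1.414, 4.243, 4.243.
Zeros with |z| < R = 2.5: -1, (1 + 1i), (1 - 1i).
Count = 3.
By the argument principle, (1/2πi) ∮_{|z|=R} p'(z)/p(z) dz equals exactly this count.

Number of zeros inside |z| < 2.5: 3.


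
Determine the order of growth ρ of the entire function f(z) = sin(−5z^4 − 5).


Write sin(w) = (e^{iw} ± e^{−iw})/(2 or 2i), so |sin(w)| ≤ e^{|w|}. With w = −5z^4 − 5, |w| ≤ 5r^4 + 5 on |z|=r, giving M(r) ≤ e^{5r^4 + 5} and ρ ≤ 4. For the lower bound, choose z on |z|=r with -5z^4 purely imaginary of modulus 5r^4; then |sin(−5z^4 − 5)| grows like e^{5r^4}/2, so ρ ≥ 4. Hence ρ = 4.
Therefore ρ = 4.

Order ρ = 4.


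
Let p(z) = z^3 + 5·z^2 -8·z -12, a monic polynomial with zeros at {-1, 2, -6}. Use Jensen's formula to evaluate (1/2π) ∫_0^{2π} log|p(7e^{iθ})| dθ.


Zeros: -6, -1, 2; r = 7.
Inside |z| < r: -6, -1, 2. Outside (|z| ≥ r): ∅.
p(0) = -12, so log|p(0)| = log(12) = 2.4849.
Apply Jensen: I(r) = log|p(0)| + Σ_k log(r/|z_k|), summed over zeros inside |z| < r.
  log(r/|z_k|) for z_k = -1: log(7/1) = 1.9459
  log(r/|z_k|) for z_k = 2: log(7/2) = 1.2528
  log(r/|z_k|) for z_k = -6: log(7/6) = 0.1542
Sum over inside zeros: 3.3528.
I(r) = log|p(0)| + (inside sum) = 2.4849 + 3.3528 = 5.8377.
Closed form (all zeros inside, monic): I(r) = n·log(r) = 3·log(7) = 5.8377. ✓

I(r) ≈ 5.8377.


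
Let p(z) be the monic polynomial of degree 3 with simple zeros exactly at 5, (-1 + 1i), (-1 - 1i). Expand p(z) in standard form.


The polynomial is p(z) = ∏_{α ∈ S} (z − α), where S = {5, (-1 + 1i), (-1 - 1i)}.
Expanding the product yields: p(z) = z^3 -3·z^2 -8·z -10.
Note conjugate pairs combine to real quadratics: (z − (-1+1i))(z − (-1−1i)) = z² + 2z + 2.
The resulting polynomial has degree 3 and real coefficients as required.

p(z) = z^3 -3·z^2 -8·z -10.


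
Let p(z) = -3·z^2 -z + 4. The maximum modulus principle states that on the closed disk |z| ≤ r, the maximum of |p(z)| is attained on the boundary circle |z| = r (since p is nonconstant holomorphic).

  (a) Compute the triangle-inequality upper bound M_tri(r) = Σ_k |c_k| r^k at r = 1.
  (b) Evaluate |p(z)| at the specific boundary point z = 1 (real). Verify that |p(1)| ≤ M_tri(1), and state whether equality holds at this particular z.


Coefficients: c_0 = 4, c_1 = -1, c_2 = -3. Radius r = 1.
Part (a). Triangle bound: M_tri(r) = Σ_k |c_k| r^k
  = |4|·1^0 + |-1|·1^1 + |-3|·1^2
  = 4 + 1 + 3 = 8.
This bounds M(r) := max_{|z|=r} |p(z)| from above; equality holds iff all terms c_k z^k can be made to align in phase at a single z on |z|=r.
Part (b). At z = 1 (real, on the circle |z| = r):
  p(1) = (4)·1^0 + (-1)·1^1 + (-3)·1^2 = 0.
  |p(1)| = 0.
Check: |p(1)| = 0 ≤ 8 = M_tri(1). ✓ Equality does not hold at z = 1 (the coefficients have mixed signs, so the terms do not all align in phase there).

M_tri(1) = 8; |p(1)| = 0; equality at z=1: no.


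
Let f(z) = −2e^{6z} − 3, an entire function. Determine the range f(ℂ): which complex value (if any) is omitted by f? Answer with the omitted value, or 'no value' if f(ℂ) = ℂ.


Little Picard bounds the complement of f(ℂ) to at most one point.
e^{6z} is never zero on ℂ, so -2·e^{6z} takes every value in ℂ ∖ {0}. Adding -3 shifts the range to ℂ ∖ {-3}. Thus f omits exactly the value -3.

Omitted value: -3.


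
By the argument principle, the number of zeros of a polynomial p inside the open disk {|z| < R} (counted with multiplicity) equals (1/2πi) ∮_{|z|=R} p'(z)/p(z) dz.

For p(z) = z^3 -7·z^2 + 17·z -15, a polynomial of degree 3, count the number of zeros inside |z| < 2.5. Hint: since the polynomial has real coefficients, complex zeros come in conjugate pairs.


The zeros of p are: (2 + 1i), (2 - 1i), 3.
Their magnitudes are: 2.236, 2.236, 3.
Zeros with |z| < R = 2.5: (2 + 1i), (2 - 1i).
Count = 2.
By the argument principle, (1/2πi) ∮_{|z|=R} p'(z)/p(z) dz equals exactly this count.

Number of zeros inside |z| < 2.5: 2.


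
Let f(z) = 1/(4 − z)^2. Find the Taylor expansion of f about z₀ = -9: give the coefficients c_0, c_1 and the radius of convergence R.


Let w = z − z₀, so z = z₀ + w.
Then 4 − z = 4 − (z₀ + w) = (4 − z₀) − w = 13 − w.
f(z) = 1/(13 − w)^2 = (1/(13)^2) · (1 − w/(13))^{−2}.
By the binomial series (1−u)^{−2} = Σ_{n≥0} C(n+1, 1) u^n for |u|<1, with u = w/(13):
  c_n = C(n+1, 1) / (13)^(n+2).
  c_0 = 1/(13)^2 = 1/169.
  c_1 = 2/(13)^3 = 2/2197.
The series is valid for |w/d| < 1, i.e. |z − z₀| < |d|.
Radius of convergence: R = |4 − z₀| = |13| = 13 (distance from z₀ to the singularity z = 4).

c_0 = 1/169, c_1 = 2/2197; R = 13.


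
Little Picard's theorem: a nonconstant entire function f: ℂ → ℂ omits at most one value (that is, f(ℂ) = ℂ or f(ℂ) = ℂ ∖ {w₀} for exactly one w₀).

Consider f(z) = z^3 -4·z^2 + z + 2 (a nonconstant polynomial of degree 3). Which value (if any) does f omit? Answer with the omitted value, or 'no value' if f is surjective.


Little Picard bounds the complement of f(ℂ) to at most one point.
For every w ∈ ℂ, the equation p(z) − w = 0 is a nonconstant polynomial in z and hence has at least one root by the fundamental theorem of algebra. So p is surjective onto ℂ, omitting no value.

Omitted value: no value.


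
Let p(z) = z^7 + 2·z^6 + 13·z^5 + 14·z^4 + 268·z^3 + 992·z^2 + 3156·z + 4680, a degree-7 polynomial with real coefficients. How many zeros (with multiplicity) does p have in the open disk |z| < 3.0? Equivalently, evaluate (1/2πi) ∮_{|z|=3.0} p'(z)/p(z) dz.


The zeros of p are: -2, (-2 + 3i), (-2 - 3i), (3 + 3i), (3 - 3i), (-1 + 3i), (-1 - 3i).
Their magnitudes are: 2, 3.606, 3.606, 4.243, 4.243, 3.162, 3.162.
Zeros with |z| < R = 3.0: -2.
Count = 1.
By the argument principle, (1/2πi) ∮_{|z|=R} p'(z)/p(z) dz equals exactly this count.

Number of zeros inside |z| < 3.0: 1.


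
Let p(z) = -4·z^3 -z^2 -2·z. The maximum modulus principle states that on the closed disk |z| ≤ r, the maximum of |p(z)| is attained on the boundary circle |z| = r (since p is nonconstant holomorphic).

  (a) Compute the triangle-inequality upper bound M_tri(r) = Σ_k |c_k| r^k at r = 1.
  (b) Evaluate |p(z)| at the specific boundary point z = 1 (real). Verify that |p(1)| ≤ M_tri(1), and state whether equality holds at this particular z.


Coefficients: c_0 = 0, c_1 = -2, c_2 = -1, c_3 = -4. Radius r = 1.
Part (a). Triangle bound: M_tri(r) = Σ_k |c_k| r^k
  = |0|·1^0 + |-2|·1^1 + |-1|·1^2 + |-4|·1^3
  = 0 + 2 + 1 + 4 = 7.
This bounds M(r) := max_{|z|=r} |p(z)| from above; equality holds iff all terms c_k z^k can be made to align in phase at a single z on |z|=r.
Part (b). At z = 1 (real, on the circle |z| = r):
  p(1) = (0)·1^0 + (-2)·1^1 + (-1)·1^2 + (-4)·1^3 = -7.
  |p(1)| = 7.
Since all nonzero coefficients share the same sign, |p(1)| = 7 = M_tri(1); the triangle bound is attained at z = 1, so in fact M(r) = 7.

M_tri(1) = 7; |p(1)| = 7; equality at z=1: yes.


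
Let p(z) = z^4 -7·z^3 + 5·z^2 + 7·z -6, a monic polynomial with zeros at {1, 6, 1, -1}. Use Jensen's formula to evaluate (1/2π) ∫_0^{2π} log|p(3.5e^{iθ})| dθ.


Zeros: -1, 1, 1, 6; r = 3.5.
Inside |z| < r: -1, 1, 1. Outside (|z| ≥ r): 6.
p(0) = -6, so log|p(0)| = log(6) = 1.7918.
Apply Jensen: I(r) = log|p(0)| + Σ_k log(r/|z_k|), summed over zeros inside |z| < r.
  log(r/|z_k|) for z_k = 1: log(3.5/1) = 1.2528
  log(r/|z_k|) for z_k = 1: log(3.5/1) = 1.2528
  log(r/|z_k|) for z_k = -1: log(3.5/1) = 1.2528
  Outside zeros (6) contribute nothing to the Jensen sum.
Sum over inside zeros: 3.7583.
I(r) = log|p(0)| + (inside sum) = 1.7918 + 3.7583 = 5.5500.
Note: since some zeros are outside |z| ≤ r, the simplified n·log(r) form does NOT apply — only the inside zeros contribute.

I(r) ≈ 5.5500.


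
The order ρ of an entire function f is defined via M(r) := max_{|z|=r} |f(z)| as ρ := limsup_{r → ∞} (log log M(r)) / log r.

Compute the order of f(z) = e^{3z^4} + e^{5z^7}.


Each summand is entire of order 4 and 7 respectively (as in the single-exponential case). The order of a sum is at most the max of the orders, so ρ ≤ 7. For the lower bound: on |z|=r choose arg z so that 5z^7 is real positive; then |e^{5z^7}| = e^{5r^7} while |e^{3z^4}| ≤ e^{3r^4} = o(e^{5r^7}). So |f| ≥ e^{5r^7}(1 − o(1)) and ρ ≥ 7. Hence ρ = max(4, 7) = 7.
Therefore ρ = 7.

Order ρ = 7.


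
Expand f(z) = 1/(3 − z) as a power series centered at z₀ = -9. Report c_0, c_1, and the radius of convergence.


Let w = z − z₀, so z = z₀ + w.
Then 3 − z = 3 − (z₀ + w) = (3 − z₀) − w = 12 − w.
f(z) = 1/(12 − w) = (1/(12)) · 1/(1 − w/(12)) = Σ_{n≥0} w^n / (12)^(n+1).
So c_n = 1/(12)^(n+1):
  c_0 = 1/(12)^1 = 1/12.
  c_1 = 1/(12)^2 = 1/144.
The series is valid for |w/d| < 1, i.e. |z − z₀| < |d|.
Radius of convergence: R = |3 − z₀| = |12| = 12 (distance from z₀ to the singularity z = 3).

c_0 = 1/12, c_1 = 1/144; R = 12.


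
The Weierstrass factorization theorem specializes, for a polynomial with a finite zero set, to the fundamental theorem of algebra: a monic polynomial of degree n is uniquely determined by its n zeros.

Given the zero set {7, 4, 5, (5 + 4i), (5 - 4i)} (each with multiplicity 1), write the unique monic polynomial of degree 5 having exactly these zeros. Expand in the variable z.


The polynomial is p(z) = ∏_{α ∈ S} (z − α), where S = {7, 4, 5, (5 + 4i), (5 - 4i)}.
Expanding the product yields: p(z) = z^5 -26·z^4 + 284·z^3 -1626·z^2 + 4803·z -5740.
Note conjugate pairs combine to real quadratics: (z − (5+4i))(z − (5−4i)) = z² − 10z + 41.
The resulting polynomial has degree 5 and real coefficients as required.

p(z) = z^5 -26·z^4 + 284·z^3 -1626·z^2 + 4803·z -5740.


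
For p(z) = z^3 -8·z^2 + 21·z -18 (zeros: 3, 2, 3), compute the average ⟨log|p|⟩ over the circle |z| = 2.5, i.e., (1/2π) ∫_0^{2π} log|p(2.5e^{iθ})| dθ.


Zeros: 2, 3, 3; r = 2.5.
Inside |z| < r: 2. Outside (|z| ≥ r): 3, 3.
p(0) = -18, so log|p(0)| = log(18) = 2.8904.
Apply Jensen: I(r) = log|p(0)| + Σ_k log(r/|z_k|), summed over zeros inside |z| < r.
  log(r/|z_k|) for z_k = 2: log(2.5/2) = 0.2231
  Outside zeros (3, 3) contribute nothing to the Jensen sum.
Sum over inside zeros: 0.2231.
I(r) = log|p(0)| + (inside sum) = 2.8904 + 0.2231 = 3.1135.
Note: since some zeros are outside |z| ≤ r, the simplified n·log(r) form does NOT apply — only the inside zeros contribute.

I(r) ≈ 3.1135.


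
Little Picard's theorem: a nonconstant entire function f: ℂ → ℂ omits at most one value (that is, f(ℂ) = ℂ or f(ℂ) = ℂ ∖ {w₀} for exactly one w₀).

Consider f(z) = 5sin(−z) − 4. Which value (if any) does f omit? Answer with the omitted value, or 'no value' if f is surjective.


Little Picard bounds the complement of f(ℂ) to at most one point.
sin is entire and surjective onto ℂ: for every w ∈ ℂ, sin(ζ) = w has a solution ζ ∈ ℂ (e.g., via the complex inverse arcsin). With ζ = −z this gives z = ζ/(-1). Then 5·sin(−z) takes every value in 5·ℂ = ℂ, and adding -4 is a bijection of ℂ. So f is surjective and omits no value. (Note: only on the real line is sin bounded by [−1, 1].)

Omitted value: no value.


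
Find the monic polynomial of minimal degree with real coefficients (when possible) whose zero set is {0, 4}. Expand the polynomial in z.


The polynomial is p(z) = ∏_{α ∈ S} (z − α), where S = {0, 4}.
Expanding the product yields: p(z) = z^2 -4·z.
The resulting polynomial has degree 2 and real coefficients as required.

p(z) = z^2 -4·z.


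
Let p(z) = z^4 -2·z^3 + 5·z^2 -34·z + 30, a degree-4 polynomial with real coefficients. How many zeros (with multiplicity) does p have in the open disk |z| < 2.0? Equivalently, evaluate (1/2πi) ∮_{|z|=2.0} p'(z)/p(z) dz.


The zeros of p are: 1, 3, (-1 + 3i), (-1 - 3i).
Their magnitudes are: 1, 3, 3.162, 3.162.
Zeros with |z| < R = 2.0: 1.
Count = 1.
By the argument principle, (1/2πi) ∮_{|z|=R} p'(z)/p(z) dz equals exactly this count.

Number of zeros inside |z| < 2.0: 1.


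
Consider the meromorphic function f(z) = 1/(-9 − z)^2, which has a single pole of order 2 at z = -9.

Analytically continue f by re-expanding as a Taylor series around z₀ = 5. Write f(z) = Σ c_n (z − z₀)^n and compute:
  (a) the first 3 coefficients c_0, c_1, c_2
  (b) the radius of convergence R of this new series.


Let w = z − z₀, so z = z₀ + w.
Then -9 − z = -9 − (z₀ + w) = (-9 − z₀) − w = -14 − w.
f(z) = 1/(-14 − w)^2 = (1/(-14)^2) · (1 − w/(-14))^{−2}.
By the binomial series (1−u)^{−2} = Σ_{n≥0} C(n+1, 1) u^n for |u|<1, with u = w/(-14):
  c_n = C(n+1, 1) / (-14)^(n+2).
  c_0 = 1/(-14)^2 = 1/196.
  c_1 = 2/(-14)^3 = -1/1372.
  c_2 = 3/(-14)^4 = 3/38416.
The series is valid for |w/d| < 1, i.e. |z − z₀| < |d|.
Radius of convergence: R = |-9 − z₀| = |-14| = 14 (distance from z₀ to the singularity z = -9).

c_0 = 1/196, c_1 = -1/1372, c_2 = 3/38416; R = 14.


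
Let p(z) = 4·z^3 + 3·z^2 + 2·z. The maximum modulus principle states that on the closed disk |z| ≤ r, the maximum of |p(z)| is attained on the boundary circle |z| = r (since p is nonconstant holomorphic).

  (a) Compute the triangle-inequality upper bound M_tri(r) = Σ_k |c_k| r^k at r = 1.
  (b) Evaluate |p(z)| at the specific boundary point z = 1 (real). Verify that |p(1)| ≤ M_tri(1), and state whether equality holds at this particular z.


Coefficients: c_0 = 0, c_1 = 2, c_2 = 3, c_3 = 4. Radius r = 1.
Part (a). Triangle bound: M_tri(r) = Σ_k |c_k| r^k
  = |0|·1^0 + |2|·1^1 + |3|·1^2 + |4|·1^3
  = 0 + 2 + 3 + 4 = 9.
This bounds M(r) := max_{|z|=r} |p(z)| from above; equality holds iff all terms c_k z^k can be made to align in phase at a single z on |z|=r.
Part (b). At z = 1 (real, on the circle |z| = r):
  p(1) = (0)·1^0 + (2)·1^1 + (3)·1^2 + (4)·1^3 = 9.
  |p(1)| = 9.
Since all nonzero coefficients share the same sign, |p(1)| = 9 = M_tri(1); the triangle bound is attained at z = 1, so in fact M(r) = 9.

M_tri(1) = 9; |p(1)| = 9; equality at z=1: yes.


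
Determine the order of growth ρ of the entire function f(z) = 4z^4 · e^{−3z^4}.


M(r) = max_{|z|=r} |4|·|z|^4·|e^{−3z^4}| = 4·r^4 · e^{3r^4} (the factors attain their maxima compatibly on |z|=r). Then log M(r) = log 4 + 4·log r + 3r^4, dominated by the last term, so log log M(r) ~ 4·log r. The polynomial factor 4z^4 contributes only a log r term and does not affect the order. ρ = 4.
Therefore ρ = 4.

Order ρ = 4.


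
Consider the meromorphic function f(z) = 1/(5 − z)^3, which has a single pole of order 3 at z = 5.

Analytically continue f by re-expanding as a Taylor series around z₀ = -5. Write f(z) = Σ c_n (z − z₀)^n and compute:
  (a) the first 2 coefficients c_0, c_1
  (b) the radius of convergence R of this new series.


Let w = z − z₀, so z = z₀ + w.
Then 5 − z = 5 − (z₀ + w) = (5 − z₀) − w = 10 − w.
f(z) = 1/(10 − w)^3 = (1/(10)^3) · (1 − w/(10))^{−3}.
By the binomial series (1−u)^{−3} = Σ_{n≥0} C(n+2, 2) u^n for |u|<1, with u = w/(10):
  c_n = C(n+2, 2) / (10)^(n+3).
  c_0 = 1/(10)^3 = 1/1000.
  c_1 = 3/(10)^4 = 3/10000.
The series is valid for |w/d| < 1, i.e. |z − z₀| < |d|.
Radius of convergence: R = |5 − z₀| = |10| = 10 (distance from z₀ to the singularity z = 5).

c_0 = 1/1000, c_1 = 3/10000; R = 10.


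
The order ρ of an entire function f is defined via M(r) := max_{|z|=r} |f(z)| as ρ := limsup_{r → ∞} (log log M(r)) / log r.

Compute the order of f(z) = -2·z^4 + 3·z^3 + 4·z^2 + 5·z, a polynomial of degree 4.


|f(z)| ≤ Σ|c_k|·r^k = O(r^4) as r → ∞. Polynomial growth is O(e^{r^ε}) for every ε > 0 (since r^4/e^{r^ε} → 0), so ρ ≤ ε for all ε > 0, i.e. ρ = 0. Every nonconstant polynomial has order 0.
Therefore ρ = 0.

Order ρ = 0.


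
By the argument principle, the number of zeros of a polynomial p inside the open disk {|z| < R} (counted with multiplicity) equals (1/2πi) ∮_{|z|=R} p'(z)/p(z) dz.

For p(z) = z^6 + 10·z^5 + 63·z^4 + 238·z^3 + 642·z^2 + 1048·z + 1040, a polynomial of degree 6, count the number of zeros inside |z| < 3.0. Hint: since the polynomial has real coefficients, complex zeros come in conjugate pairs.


The zeros of p are: (-1 + 3i), (-1 - 3i), (-2 + 3i), (-2 - 3i), (-2 + 2i), (-2 - 2i).
Their magnitudes are: 3.162, 3.162, 3.606, 3.606, 2.828, 2.828.
Zeros with |z| < R = 3.0: (-2 + 2i), (-2 - 2i).
Count = 2.
By the argument principle, (1/2πi) ∮_{|z|=R} p'(z)/p(z) dz equals exactly this count.

Number of zeros inside |z| < 3.0: 2.


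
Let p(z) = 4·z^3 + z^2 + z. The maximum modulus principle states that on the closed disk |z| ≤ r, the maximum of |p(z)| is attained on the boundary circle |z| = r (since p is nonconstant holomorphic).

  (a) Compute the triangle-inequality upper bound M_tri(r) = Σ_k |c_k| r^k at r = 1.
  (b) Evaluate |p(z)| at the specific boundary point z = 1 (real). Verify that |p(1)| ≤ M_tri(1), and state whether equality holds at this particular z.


Coefficients: c_0 = 0, c_1 = 1, c_2 = 1, c_3 = 4. Radius r = 1.
Part (a). Triangle bound: M_tri(r) = Σ_k |c_k| r^k
  = |0|·1^0 + |1|·1^1 + |1|·1^2 + |4|·1^3
  = 0 + 1 + 1 + 4 = 6.
This bounds M(r) := max_{|z|=r} |p(z)| from above; equality holds iff all terms c_k z^k can be made to align in phase at a single z on |z|=r.
Part (b). At z = 1 (real, on the circle |z| = r):
  p(1) = (0)·1^0 + (1)·1^1 + (1)·1^2 + (4)·1^3 = 6.
  |p(1)| = 6.
Since all nonzero coefficients share the same sign, |p(1)| = 6 = M_tri(1); the triangle bound is attained at z = 1, so in fact M(r) = 6.

M_tri(1) = 6; |p(1)| = 6; equality at z=1: yes.


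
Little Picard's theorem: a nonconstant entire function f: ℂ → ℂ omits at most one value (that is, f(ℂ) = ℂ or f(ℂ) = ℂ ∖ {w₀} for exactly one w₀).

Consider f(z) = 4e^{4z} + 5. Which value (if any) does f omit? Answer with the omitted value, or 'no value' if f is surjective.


Little Picard bounds the complement of f(ℂ) to at most one point.
e^{4z} is never zero on ℂ, so 4·e^{4z} takes every value in ℂ ∖ {0}. Adding 5 shifts the range to ℂ ∖ {5}. Thus f omits exactly the value 5.

Omitted value: 5.


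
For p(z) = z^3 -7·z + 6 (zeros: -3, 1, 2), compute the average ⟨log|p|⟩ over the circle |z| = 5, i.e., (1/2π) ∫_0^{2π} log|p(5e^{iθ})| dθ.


Zeros: -3, 1, 2; r = 5.
Inside |z| < r: -3, 1, 2. Outside (|z| ≥ r): ∅.
p(0) = 6, so log|p(0)| = log(6) = 1.7918.
Apply Jensen: I(r) = log|p(0)| + Σ_k log(r/|z_k|), summed over zeros inside |z| < r.
  log(r/|z_k|) for z_k = -3: log(5/3) = 0.5108
  log(r/|z_k|) for z_k = 1: log(5/1) = 1.6094
  log(r/|z_k|) for z_k = 2: log(5/2) = 0.9163
Sum over inside zeros: 3.0366.
I(r) = log|p(0)| + (inside sum) = 1.7918 + 3.0366 = 4.8283.
Closed form (all zeros inside, monic): I(r) = n·log(r) = 3·log(5) = 4.8283. ✓

I(r) ≈ 4.8283.


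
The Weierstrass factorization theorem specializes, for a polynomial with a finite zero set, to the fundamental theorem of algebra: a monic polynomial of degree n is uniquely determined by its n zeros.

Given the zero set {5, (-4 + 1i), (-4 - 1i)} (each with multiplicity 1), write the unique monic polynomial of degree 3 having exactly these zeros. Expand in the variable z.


The polynomial is p(z) = ∏_{α ∈ S} (z − α), where S = {5, (-4 + 1i), (-4 - 1i)}.
Expanding the product yields: p(z) = z^3 + 3·z^2 -23·z -85.
Note conjugate pairs combine to real quadratics: (z − (-4+1i))(z − (-4−1i)) = z² + 8z + 17.
The resulting polynomial has degree 3 and real coefficients as required.

p(z) = z^3 + 3·z^2 -23·z -85.


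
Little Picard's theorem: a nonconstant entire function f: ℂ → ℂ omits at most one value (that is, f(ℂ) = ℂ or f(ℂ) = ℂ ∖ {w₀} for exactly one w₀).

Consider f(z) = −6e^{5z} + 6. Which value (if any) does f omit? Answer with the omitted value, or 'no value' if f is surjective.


Little Picard bounds the complement of f(ℂ) to at most one point.
e^{5z} is never zero on ℂ, so -6·e^{5z} takes every value in ℂ ∖ {0}. Adding 6 shifts the range to ℂ ∖ {6}. Thus f omits exactly the value 6.

Omitted value: 6.


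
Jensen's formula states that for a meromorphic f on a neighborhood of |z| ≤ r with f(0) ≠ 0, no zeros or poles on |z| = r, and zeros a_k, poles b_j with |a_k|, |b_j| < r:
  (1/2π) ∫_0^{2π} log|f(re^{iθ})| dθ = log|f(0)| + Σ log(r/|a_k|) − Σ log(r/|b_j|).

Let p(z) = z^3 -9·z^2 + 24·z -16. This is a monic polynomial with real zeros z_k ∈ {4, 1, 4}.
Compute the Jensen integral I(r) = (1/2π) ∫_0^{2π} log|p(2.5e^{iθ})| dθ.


Zeros: 1, 4, 4; r = 2.5.
Inside |z| < r: 1. Outside (|z| ≥ r): 4, 4.
p(0) = -16, so log|p(0)| = log(16) = 2.7726.
Apply Jensen: I(r) = log|p(0)| + Σ_k log(r/|z_k|), summed over zeros inside |z| < r.
  log(r/|z_k|) for z_k = 1: log(2.5/1) = 0.9163
  Outside zeros (4, 4) contribute nothing to the Jensen sum.
Sum over inside zeros: 0.9163.
I(r) = log|p(0)| + (inside sum) = 2.7726 + 0.9163 = 3.6889.
Note: since some zeros are outside |z| ≤ r, the simplified n·log(r) form does NOT apply — only the inside zeros contribute.

I(r) ≈ 3.6889.


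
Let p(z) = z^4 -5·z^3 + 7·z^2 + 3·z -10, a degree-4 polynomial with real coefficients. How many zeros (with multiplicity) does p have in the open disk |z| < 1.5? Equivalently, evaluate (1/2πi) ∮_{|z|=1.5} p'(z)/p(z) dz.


The zeros of p are: -1, 2, (2 + 1i), (2 - 1i).
Their magnitudes are: 1, 2, 2.236, 2.236.
Zeros with |z| < R = 1.5: -1.
Count = 1.
By the argument principle, (1/2πi) ∮_{|z|=R} p'(z)/p(z) dz equals exactly this count.

Number of zeros inside |z| < 1.5: 1.


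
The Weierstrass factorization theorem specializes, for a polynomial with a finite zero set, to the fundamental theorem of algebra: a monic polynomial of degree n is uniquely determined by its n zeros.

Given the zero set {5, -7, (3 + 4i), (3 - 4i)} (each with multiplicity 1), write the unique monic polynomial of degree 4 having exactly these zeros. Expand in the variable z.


The polynomial is p(z) = ∏_{α ∈ S} (z − α), where S = {5, -7, (3 + 4i), (3 - 4i)}.
Expanding the product yields: p(z) = z^4 -4·z^3 -22·z^2 + 260·z -875.
Note conjugate pairs combine to real quadratics: (z − (3+4i))(z − (3−4i)) = z² − 6z + 25.
The resulting polynomial has degree 4 and real coefficients as required.

p(z) = z^4 -4·z^3 -22·z^2 + 260·z -875.


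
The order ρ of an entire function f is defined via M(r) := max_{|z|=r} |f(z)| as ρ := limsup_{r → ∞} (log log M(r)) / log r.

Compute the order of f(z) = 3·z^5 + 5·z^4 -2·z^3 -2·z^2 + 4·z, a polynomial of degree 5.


|f(z)| ≤ Σ|c_k|·r^k = O(r^5) as r → ∞. Polynomial growth is O(e^{r^ε}) for every ε > 0 (since r^5/e^{r^ε} → 0), so ρ ≤ ε for all ε > 0, i.e. ρ = 0. Every nonconstant polynomial has order 0.
Therefore ρ = 0.

Order ρ = 0.


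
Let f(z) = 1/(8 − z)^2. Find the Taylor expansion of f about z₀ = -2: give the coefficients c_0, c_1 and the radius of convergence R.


Let w = z − z₀, so z = z₀ + w.
Then 8 − z = 8 − (z₀ + w) = (8 − z₀) − w = 10 − w.
f(z) = 1/(10 − w)^2 = (1/(10)^2) · (1 − w/(10))^{−2}.
By the binomial series (1−u)^{−2} = Σ_{n≥0} C(n+1, 1) u^n for |u|<1, with u = w/(10):
  c_n = C(n+1, 1) / (10)^(n+2).
  c_0 = 1/(10)^2 = 1/100.
  c_1 = 2/(10)^3 = 1/500.
The series is valid for |w/d| < 1, i.e. |z − z₀| < |d|.
Radius of convergence: R = |8 − z₀| = |10| = 10 (distance from z₀ to the singularity z = 8).

c_0 = 1/100, c_1 = 1/500; R = 10.


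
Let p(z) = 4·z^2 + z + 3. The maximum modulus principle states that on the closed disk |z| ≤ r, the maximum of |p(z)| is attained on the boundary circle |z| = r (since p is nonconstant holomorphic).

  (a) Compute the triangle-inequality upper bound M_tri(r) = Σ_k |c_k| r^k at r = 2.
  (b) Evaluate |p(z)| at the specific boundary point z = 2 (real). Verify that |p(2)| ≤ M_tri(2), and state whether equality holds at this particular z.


Coefficients: c_0 = 3, c_1 = 1, c_2 = 4. Radius r = 2.
Part (a). Triangle bound: M_tri(r) = Σ_k |c_k| r^k
  = |3|·2^0 + |1|·2^1 + |4|·2^2
  = 3 + 2 + 16 = 21.
This bounds M(r) := max_{|z|=r} |p(z)| from above; equality holds iff all terms c_k z^k can be made to align in phase at a single z on |z|=r.
Part (b). At z = 2 (real, on the circle |z| = r):
  p(2) = (3)·2^0 + (1)·2^1 + (4)·2^2 = 21.
  |p(2)| = 21.
Since all nonzero coefficients share the same sign, |p(2)| = 21 = M_tri(2); the triangle bound is attained at z = 2, so in fact M(r) = 21.

M_tri(2) = 21; |p(2)| = 21; equality at z=2: yes.


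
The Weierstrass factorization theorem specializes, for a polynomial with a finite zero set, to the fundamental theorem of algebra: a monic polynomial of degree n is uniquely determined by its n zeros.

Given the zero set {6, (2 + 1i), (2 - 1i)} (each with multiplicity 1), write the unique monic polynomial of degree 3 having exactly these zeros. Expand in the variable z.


The polynomial is p(z) = ∏_{α ∈ S} (z − α), where S = {6, (2 + 1i), (2 - 1i)}.
Expanding the product yields: p(z) = z^3 -10·z^2 + 29·z -30.
Note conjugate pairs combine to real quadratics: (z − (2+1i))(z − (2−1i)) = z² − 4z + 5.
The resulting polynomial has degree 3 and real coefficients as required.

p(z) = z^3 -10·z^2 + 29·z -30.


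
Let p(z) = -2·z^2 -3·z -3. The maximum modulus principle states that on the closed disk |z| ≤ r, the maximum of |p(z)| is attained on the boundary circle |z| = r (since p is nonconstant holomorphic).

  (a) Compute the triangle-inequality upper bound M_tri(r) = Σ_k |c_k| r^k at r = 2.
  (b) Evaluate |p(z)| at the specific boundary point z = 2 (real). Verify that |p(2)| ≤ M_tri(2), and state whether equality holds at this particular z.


Coefficients: c_0 = -3, c_1 = -3, c_2 = -2. Radius r = 2.
Part (a). Triangle bound: M_tri(r) = Σ_k |c_k| r^k
  = |-3|·2^0 + |-3|·2^1 + |-2|·2^2
  = 3 + 6 + 8 = 17.
This bounds M(r) := max_{|z|=r} |p(z)| from above; equality holds iff all terms c_k z^k can be made to align in phase at a single z on |z|=r.
Part (b). At z = 2 (real, on the circle |z| = r):
  p(2) = (-3)·2^0 + (-3)·2^1 + (-2)·2^2 = -17.
  |p(2)| = 17.
Since all nonzero coefficients share the same sign, |p(2)| = 17 = M_tri(2); the triangle bound is attained at z = 2, so in fact M(r) = 17.

M_tri(2) = 17; |p(2)| = 17; equality at z=2: yes.


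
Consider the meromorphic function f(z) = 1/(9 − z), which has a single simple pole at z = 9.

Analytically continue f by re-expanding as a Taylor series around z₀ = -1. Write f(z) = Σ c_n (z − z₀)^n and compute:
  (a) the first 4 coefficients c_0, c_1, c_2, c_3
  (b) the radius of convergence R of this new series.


Let w = z − z₀, so z = z₀ + w.
Then 9 − z = 9 − (z₀ + w) = (9 − z₀) − w = 10 − w.
f(z) = 1/(10 − w) = (1/(10)) · 1/(1 − w/(10)) = Σ_{n≥0} w^n / (10)^(n+1).
So c_n = 1/(10)^(n+1):
  c_0 = 1/(10)^1 = 1/10.
  c_1 = 1/(10)^2 = 1/100.
  c_2 = 1/(10)^3 = 1/1000.
  c_3 = 1/(10)^4 = 1/10000.
The series is valid for |w/d| < 1, i.e. |z − z₀| < |d|.
Radius of convergence: R = |9 − z₀| = |10| = 10 (distance from z₀ to the singularity z = 9).

c_0 = 1/10, c_1 = 1/100, c_2 = 1/1000, c_3 = 1/10000; R = 10.


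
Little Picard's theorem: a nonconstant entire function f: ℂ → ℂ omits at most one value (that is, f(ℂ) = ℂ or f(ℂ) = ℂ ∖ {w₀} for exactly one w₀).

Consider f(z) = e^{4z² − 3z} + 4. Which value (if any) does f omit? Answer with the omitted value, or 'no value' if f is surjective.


Little Picard bounds the complement of f(ℂ) to at most one point.
The exponent g(z) = 4z² − 3z is a nonconstant polynomial, hence surjective onto ℂ. So e^{g(z)} takes every value in {e^w : w ∈ ℂ} = ℂ ∖ {0}. Adding 4 shifts the range to ℂ ∖ {4}. f omits exactly 4.

Omitted value: 4.


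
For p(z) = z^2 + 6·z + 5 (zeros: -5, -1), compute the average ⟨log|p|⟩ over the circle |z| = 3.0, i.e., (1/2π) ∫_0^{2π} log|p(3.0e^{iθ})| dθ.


Zeros: -5, -1; r = 3.0.
Inside |z| < r: -1. Outside (|z| ≥ r): -5.
p(0) = 5, so log|p(0)| = log(5) = 1.6094.
Apply Jensen: I(r) = log|p(0)| + Σ_k log(r/|z_k|), summed over zeros inside |z| < r.
  log(r/|z_k|) for z_k = -1: log(3.0/1) = 1.0986
  Outside zeros (-5) contribute nothing to the Jensen sum.
Sum over inside zeros: 1.0986.
I(r) = log|p(0)| + (inside sum) = 1.6094 + 1.0986 = 2.7081.
Note: since some zeros are outside |z| ≤ r, the simplified n·log(r) form does NOT apply — only the inside zeros contribute.

I(r) ≈ 2.7081.


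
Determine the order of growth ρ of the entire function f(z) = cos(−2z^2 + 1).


Write cos(w) = (e^{iw} ± e^{−iw})/(2 or 2i), so |cos(w)| ≤ e^{|w|}. With w = −2z^2 + 1, |w| ≤ 2r^2 + 1 on |z|=r, giving M(r) ≤ e^{2r^2 + 1} and ρ ≤ 2. For the lower bound, choose z on |z|=r with -2z^2 purely imaginary of modulus 2r^2; then |cos(−2z^2 + 1)| grows like e^{2r^2}/2, so ρ ≥ 2. Hence ρ = 2.
Therefore ρ = 2.

Order ρ = 2.


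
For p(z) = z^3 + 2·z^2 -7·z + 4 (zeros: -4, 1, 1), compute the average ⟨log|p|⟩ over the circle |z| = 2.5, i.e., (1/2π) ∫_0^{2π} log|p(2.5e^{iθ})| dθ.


Zeros: -4, 1, 1; r = 2.5.
Inside |z| < r: 1, 1. Outside (|z| ≥ r): -4.
p(0) = 4, so log|p(0)| = log(4) = 1.3863.
Apply Jensen: I(r) = log|p(0)| + Σ_k log(r/|z_k|), summed over zeros inside |z| < r.
  log(r/|z_k|) for z_k = 1: log(2.5/1) = 0.9163
  log(r/|z_k|) for z_k = 1: log(2.5/1) = 0.9163
  Outside zeros (-4) contribute nothing to the Jensen sum.
Sum over inside zeros: 1.8326.
I(r) = log|p(0)| + (inside sum) = 1.3863 + 1.8326 = 3.2189.
Note: since some zeros are outside |z| ≤ r, the simplified n·log(r) form does NOT apply — only the inside zeros contribute.

I(r) ≈ 3.2189.


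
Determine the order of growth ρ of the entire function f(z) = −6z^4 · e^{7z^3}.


M(r) = max_{|z|=r} |-6|·|z|^4·|e^{7z^3}| = 6·r^4 · e^{7r^3} (the factors attain their maxima compatibly on |z|=r). Then log M(r) = log 6 + 4·log r + 7r^3, dominated by the last term, so log log M(r) ~ 3·log r. The polynomial factor -6z^4 contributes only a log r term and does not affect the order. ρ = 3.
Therefore ρ = 3.

Order ρ = 3.


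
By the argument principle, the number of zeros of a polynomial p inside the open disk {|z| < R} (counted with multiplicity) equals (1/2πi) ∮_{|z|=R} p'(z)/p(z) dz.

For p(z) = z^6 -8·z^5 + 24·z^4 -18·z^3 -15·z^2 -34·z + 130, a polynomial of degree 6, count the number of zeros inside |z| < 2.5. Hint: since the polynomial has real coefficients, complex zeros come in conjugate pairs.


The zeros of p are: (2 + 1i), (2 - 1i), (-1 + 1i), (-1 - 1i), (3 + 2i), (3 - 2i).
Their magnitudes are: 2.236, 2.236, 1.414, 1.414, 3.606, 3.606.
Zeros with |z| < R = 2.5: (2 + 1i), (2 - 1i), (-1 + 1i), (-1 - 1i).
Count = 4.
By the argument principle, (1/2πi) ∮_{|z|=R} p'(z)/p(z) dz equals exactly this count.

Number of zeros inside |z| < 2.5: 4.


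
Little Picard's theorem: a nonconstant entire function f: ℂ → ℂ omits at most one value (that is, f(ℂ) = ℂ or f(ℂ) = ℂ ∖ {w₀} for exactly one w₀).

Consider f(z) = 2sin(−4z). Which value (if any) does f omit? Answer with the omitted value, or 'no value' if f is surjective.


Little Picard bounds the complement of f(ℂ) to at most one point.
sin is entire and surjective onto ℂ: for every w ∈ ℂ, sin(ζ) = w has a solution ζ ∈ ℂ (e.g., via the complex inverse arcsin). With ζ = −4z this gives z = ζ/(-4). Then 2·sin(−4z) takes every value in 2·ℂ = ℂ, and adding 0 is a bijection of ℂ. So f is surjective and omits no value. (Note: only on the real line is sin bounded by [−1, 1].)

Omitted value: no value.


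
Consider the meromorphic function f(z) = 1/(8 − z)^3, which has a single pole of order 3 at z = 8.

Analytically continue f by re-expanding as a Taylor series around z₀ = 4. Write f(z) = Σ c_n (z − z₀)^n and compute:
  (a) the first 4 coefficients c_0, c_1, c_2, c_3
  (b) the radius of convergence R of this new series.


Let w = z − z₀, so z = z₀ + w.
Then 8 − z = 8 − (z₀ + w) = (8 − z₀) − w = 4 − w.
f(z) = 1/(4 − w)^3 = (1/(4)^3) · (1 − w/(4))^{−3}.
By the binomial series (1−u)^{−3} = Σ_{n≥0} C(n+2, 2) u^n for |u|<1, with u = w/(4):
  c_n = C(n+2, 2) / (4)^(n+3).
  c_0 = 1/(4)^3 = 1/64.
  c_1 = 3/(4)^4 = 3/256.
  c_2 = 6/(4)^5 = 3/512.
  c_3 = 10/(4)^6 = 5/2048.
The series is valid for |w/d| < 1, i.e. |z − z₀| < |d|.
Radius of convergence: R = |8 − z₀| = |4| = 4 (distance from z₀ to the singularity z = 8).

c_0 = 1/64, c_1 = 3/256, c_2 = 3/512, c_3 = 5/2048; R = 4.


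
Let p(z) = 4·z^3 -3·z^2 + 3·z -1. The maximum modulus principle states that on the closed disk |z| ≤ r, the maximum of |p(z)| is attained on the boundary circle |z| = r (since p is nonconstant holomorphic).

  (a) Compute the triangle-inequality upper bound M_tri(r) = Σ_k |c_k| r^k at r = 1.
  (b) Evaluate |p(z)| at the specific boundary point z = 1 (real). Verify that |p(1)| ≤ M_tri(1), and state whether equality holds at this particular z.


Coefficients: c_0 = -1, c_1 = 3, c_2 = -3, c_3 = 4. Radius r = 1.
Part (a). Triangle bound: M_tri(r) = Σ_k |c_k| r^k
  = |-1|·1^0 + |3|·1^1 + |-3|·1^2 + |4|·1^3
  = 1 + 3 + 3 + 4 = 11.
This bounds M(r) := max_{|z|=r} |p(z)| from above; equality holds iff all terms c_k z^k can be made to align in phase at a single z on |z|=r.
Part (b). At z = 1 (real, on the circle |z| = r):
  p(1) = (-1)·1^0 + (3)·1^1 + (-3)·1^2 + (4)·1^3 = 3.
  |p(1)| = 3.
Check: |p(1)| = 3 ≤ 11 = M_tri(1). ✓ Equality does not hold at z = 1 (the coefficients have mixed signs, so the terms do not all align in phase there).

M_tri(1) = 11; |p(1)| = 3; equality at z=1: no.


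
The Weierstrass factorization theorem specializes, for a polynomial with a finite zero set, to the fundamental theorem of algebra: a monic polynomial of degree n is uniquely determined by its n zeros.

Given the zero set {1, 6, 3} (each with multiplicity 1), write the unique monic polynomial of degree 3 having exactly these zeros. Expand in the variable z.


The polynomial is p(z) = ∏_{α ∈ S} (z − α), where S = {1, 6, 3}.
Expanding the product yields: p(z) = z^3 -10·z^2 + 27·z -18.
The resulting polynomial has degree 3 and real coefficients as required.

p(z) = z^3 -10·z^2 + 27·z -18.


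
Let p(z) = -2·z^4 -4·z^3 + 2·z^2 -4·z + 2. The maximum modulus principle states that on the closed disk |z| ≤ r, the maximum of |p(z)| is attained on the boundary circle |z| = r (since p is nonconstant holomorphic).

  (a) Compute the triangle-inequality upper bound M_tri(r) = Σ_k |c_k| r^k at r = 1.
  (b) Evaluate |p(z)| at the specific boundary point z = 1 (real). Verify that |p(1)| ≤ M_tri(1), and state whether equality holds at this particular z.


Coefficients: c_0 = 2, c_1 = -4, c_2 = 2, c_3 = -4, c_4 = -2. Radius r = 1.
Part (a). Triangle bound: M_tri(r) = Σ_k |c_k| r^k
  = |2|·1^0 + |-4|·1^1 + |2|·1^2 + |-4|·1^3 + |-2|·1^4
  = 2 + 4 + 2 + 4 + 2 = 14.
This bounds M(r) := max_{|z|=r} |p(z)| from above; equality holds iff all terms c_k z^k can be made to align in phase at a single z on |z|=r.
Part (b). At z = 1 (real, on the circle |z| = r):
  p(1) = (2)·1^0 + (-4)·1^1 + (2)·1^2 + (-4)·1^3 + (-2)·1^4 = -6.
  |p(1)| = 6.
Check: |p(1)| = 6 ≤ 14 = M_tri(1). ✓ Equality does not hold at z = 1 (the coefficients have mixed signs, so the terms do not all align in phase there).

M_tri(1) = 14; |p(1)| = 6; equality at z=1: no.


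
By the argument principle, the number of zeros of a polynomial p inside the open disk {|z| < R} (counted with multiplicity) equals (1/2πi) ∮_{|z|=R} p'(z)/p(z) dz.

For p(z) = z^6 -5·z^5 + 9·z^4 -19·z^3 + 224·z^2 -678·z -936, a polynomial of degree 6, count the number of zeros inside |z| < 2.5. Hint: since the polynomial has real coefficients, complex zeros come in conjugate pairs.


The zeros of p are: 4, -1, (-2 + 3i), (-2 - 3i), (3 + 3i), (3 - 3i).
Their magnitudes are: 4, 1, 3.606, 3.606, 4.243, 4.243.
Zeros with |z| < R = 2.5: -1.
Count = 1.
By the argument principle, (1/2πi) ∮_{|z|=R} p'(z)/p(z) dz equals exactly this count.

Number of zeros inside |z| < 2.5: 1.


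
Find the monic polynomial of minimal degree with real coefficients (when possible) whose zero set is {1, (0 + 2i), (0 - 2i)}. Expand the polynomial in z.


The polynomial is p(z) = ∏_{α ∈ S} (z − α), where S = {1, (0 + 2i), (0 - 2i)}.
Expanding the product yields: p(z) = z^3 -z^2 + 4·z -4.
Note conjugate pairs combine to real quadratics: (z − (0+2i))(z − (0−2i)) = z² + 4.
The resulting polynomial has degree 3 and real coefficients as required.

p(z) = z^3 -z^2 + 4·z -4.


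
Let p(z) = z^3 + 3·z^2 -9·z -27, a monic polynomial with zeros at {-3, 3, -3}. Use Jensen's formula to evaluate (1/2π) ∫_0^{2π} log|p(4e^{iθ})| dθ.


Zeros: -3, -3, 3; r = 4.
Inside |z| < r: -3, -3, 3. Outside (|z| ≥ r): ∅.
p(0) = -27, so log|p(0)| = log(27) = 3.2958.
Apply Jensen: I(r) = log|p(0)| + Σ_k log(r/|z_k|), summed over zeros inside |z| < r.
  log(r/|z_k|) for z_k = -3: log(4/3) = 0.2877
  log(r/|z_k|) for z_k = 3: log(4/3) = 0.2877
  log(r/|z_k|) for z_k = -3: log(4/3) = 0.2877
Sum over inside zeros: 0.8630.
I(r) = log|p(0)| + (inside sum) = 3.2958 + 0.8630 = 4.1589.
Closed form (all zeros inside, monic): I(r) = n·log(r) = 3·log(4) = 4.1589. ✓

I(r) ≈ 4.1589.


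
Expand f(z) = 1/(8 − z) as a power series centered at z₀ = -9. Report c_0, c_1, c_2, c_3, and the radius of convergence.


Let w = z − z₀, so z = z₀ + w.
Then 8 − z = 8 − (z₀ + w) = (8 − z₀) − w = 17 − w.
f(z) = 1/(17 − w) = (1/(17)) · 1/(1 − w/(17)) = Σ_{n≥0} w^n / (17)^(n+1).
So c_n = 1/(17)^(n+1):
  c_0 = 1/(17)^1 = 1/17.
  c_1 = 1/(17)^2 = 1/289.
  c_2 = 1/(17)^3 = 1/4913.
  c_3 = 1/(17)^4 = 1/83521.
The series is valid for |w/d| < 1, i.e. |z − z₀| < |d|.
Radius of convergence: R = |8 − z₀| = |17| = 17 (distance from z₀ to the singularity z = 8).

c_0 = 1/17, c_1 = 1/289, c_2 = 1/4913, c_3 = 1/83521; R = 17.
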